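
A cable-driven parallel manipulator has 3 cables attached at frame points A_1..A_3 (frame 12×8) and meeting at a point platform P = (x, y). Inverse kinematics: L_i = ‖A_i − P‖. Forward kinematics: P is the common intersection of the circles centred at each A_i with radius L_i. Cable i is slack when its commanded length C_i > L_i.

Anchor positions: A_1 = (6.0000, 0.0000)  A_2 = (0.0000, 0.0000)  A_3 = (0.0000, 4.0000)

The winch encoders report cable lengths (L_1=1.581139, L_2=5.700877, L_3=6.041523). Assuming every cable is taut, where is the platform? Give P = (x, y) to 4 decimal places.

circle eqns → linear via eq_j − eq_1; set q_j = A_j·A_j − L_j²
q_1 = 36.0000+0.0000−2.5000 = 33.5000
12.0000·x + 0.0000·y = q_1−q_2 = 66.0000
12.0000·x − 8.0000·y = q_1−q_3 = 54.0000
solve first two rows → x=5.5000, y=1.5000

(5.5000, 1.5000)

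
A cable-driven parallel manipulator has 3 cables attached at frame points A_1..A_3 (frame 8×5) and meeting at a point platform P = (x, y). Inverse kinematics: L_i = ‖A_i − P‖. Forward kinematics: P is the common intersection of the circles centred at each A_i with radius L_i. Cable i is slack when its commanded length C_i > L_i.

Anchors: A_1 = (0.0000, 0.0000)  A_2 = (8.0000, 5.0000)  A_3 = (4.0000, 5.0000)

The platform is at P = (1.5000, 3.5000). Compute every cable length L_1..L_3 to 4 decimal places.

L_1: Δ = A_1−P = (-1.5000, -3.5000) → ‖Δ‖ = √14.5000 = 3.8079
L_2: Δ = A_2−P = (6.5000, 1.5000) → ‖Δ‖ = √44.5000 = 6.6708
L_3: Δ = A_3−P = (2.5000, 1.5000) → ‖Δ‖ = √8.5000 = 2.9155

(3.8079, 6.6708, 2.9155)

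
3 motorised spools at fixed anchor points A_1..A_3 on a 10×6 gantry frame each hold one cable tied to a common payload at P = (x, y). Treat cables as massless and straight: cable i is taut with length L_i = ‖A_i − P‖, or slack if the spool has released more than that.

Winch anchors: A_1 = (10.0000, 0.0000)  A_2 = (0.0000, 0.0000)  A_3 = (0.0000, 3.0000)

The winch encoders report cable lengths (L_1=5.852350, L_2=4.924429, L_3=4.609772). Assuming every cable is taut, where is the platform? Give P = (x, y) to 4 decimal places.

(4.5000, 2.0000)

each cable: (A_i−P)·(A_i−P) = L_i²; let q_i = ‖A_i‖²−L_i²
q_1 = 100.0000+0.0000−34.2500 = 65.7500
row 1: 20.0000x + 0.0000y = 90.0000  (q_2=-24.2500)
row 2: 20.0000x − 6.0000y = 78.0000  (q_3=-12.2500)
Cramer on rows 1–2 → x = 4.5000, y = 2.0000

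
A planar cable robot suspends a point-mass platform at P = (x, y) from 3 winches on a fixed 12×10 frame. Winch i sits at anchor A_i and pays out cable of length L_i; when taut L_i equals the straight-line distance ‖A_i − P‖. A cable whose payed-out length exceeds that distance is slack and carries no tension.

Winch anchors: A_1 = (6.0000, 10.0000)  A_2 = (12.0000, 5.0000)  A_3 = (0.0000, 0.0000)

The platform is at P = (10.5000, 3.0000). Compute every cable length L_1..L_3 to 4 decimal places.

(8.3217, 2.5000, 10.9202)

cable 1: Δx=-4.5000, Δy=7.0000; L_1 = √(Δx²+Δy²) = 8.3217
cable 2: Δx=1.5000, Δy=2.0000; L_2 = √(Δx²+Δy²) = 2.5000
cable 3: Δx=-10.5000, Δy=-3.0000; L_3 = √(Δx²+Δy²) = 10.9202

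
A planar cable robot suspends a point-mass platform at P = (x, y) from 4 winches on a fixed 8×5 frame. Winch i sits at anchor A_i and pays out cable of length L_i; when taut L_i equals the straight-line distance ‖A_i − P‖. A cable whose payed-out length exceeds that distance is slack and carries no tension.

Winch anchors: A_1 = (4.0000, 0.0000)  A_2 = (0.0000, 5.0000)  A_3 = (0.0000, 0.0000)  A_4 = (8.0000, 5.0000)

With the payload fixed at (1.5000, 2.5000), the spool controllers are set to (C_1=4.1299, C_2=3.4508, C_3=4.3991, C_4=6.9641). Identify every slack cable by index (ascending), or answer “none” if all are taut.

cable 1: √((2.5000)²+(-2.5000)²)=3.5355, C_1=4.1299: slack
cable 2: √((-1.5000)²+(2.5000)²)=2.9155, C_2=3.4508: slack
cable 3: √((-1.5000)²+(-2.5000)²)=2.9155, C_3=4.3991: slack
cable 4: √((6.5000)²+(2.5000)²)=6.9642, C_4=6.9641: taut

1, 2, 3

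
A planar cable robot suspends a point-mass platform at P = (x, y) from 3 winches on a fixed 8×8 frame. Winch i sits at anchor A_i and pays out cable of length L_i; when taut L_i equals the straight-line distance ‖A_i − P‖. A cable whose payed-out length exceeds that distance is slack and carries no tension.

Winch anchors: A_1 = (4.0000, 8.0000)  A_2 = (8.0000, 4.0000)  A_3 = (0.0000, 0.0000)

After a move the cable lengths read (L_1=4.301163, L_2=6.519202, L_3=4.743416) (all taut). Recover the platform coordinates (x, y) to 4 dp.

(1.5000, 4.5000)

circle eqns → linear via eq_j − eq_1; set k_j = A_j·A_j − L_j²
k_1 = 16.0000+64.0000−18.5000 = 61.5000
-8.0000·x + 8.0000·y = k_1−k_2 = 24.0000
8.0000·x + 16.0000·y = k_1−k_3 = 84.0000
solve first two rows → x=1.5000, y=4.5000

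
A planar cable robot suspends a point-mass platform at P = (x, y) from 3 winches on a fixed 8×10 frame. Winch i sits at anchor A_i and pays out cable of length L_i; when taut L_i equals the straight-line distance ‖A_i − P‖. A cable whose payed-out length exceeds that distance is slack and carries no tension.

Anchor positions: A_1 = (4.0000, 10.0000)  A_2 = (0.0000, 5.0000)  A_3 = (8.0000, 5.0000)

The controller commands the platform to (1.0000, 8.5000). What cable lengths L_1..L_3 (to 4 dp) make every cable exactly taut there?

(3.3541, 3.6401, 7.8262)

L_1: Δ = A_1−P = (3.0000, 1.5000) → ‖Δ‖ = √11.2500 = 3.3541
L_2: Δ = A_2−P = (-1.0000, -3.5000) → ‖Δ‖ = √13.2500 = 3.6401
L_3: Δ = A_3−P = (7.0000, -3.5000) → ‖Δ‖ = √61.2500 = 7.8262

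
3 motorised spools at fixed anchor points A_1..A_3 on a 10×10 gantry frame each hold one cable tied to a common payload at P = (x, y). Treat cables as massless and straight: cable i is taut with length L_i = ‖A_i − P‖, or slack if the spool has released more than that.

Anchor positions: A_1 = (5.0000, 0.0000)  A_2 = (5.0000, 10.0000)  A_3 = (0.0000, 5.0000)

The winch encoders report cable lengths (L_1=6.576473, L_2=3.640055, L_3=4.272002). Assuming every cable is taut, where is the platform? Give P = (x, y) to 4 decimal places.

expand ‖A_i−P‖²=L_i² and subtract eq 1 (q_i ≔ ‖A_i‖²−L_i²)
q_1 = 25.0000+0.0000−43.2500 = -18.2500
eq1−eq2 → [0.0000  -20.0000]·P = -130.0000
eq1−eq3 → [10.0000  -10.0000]·P = -25.0000
2×2 solve → P = (4.0000, 6.5000)

(4.0000, 6.5000)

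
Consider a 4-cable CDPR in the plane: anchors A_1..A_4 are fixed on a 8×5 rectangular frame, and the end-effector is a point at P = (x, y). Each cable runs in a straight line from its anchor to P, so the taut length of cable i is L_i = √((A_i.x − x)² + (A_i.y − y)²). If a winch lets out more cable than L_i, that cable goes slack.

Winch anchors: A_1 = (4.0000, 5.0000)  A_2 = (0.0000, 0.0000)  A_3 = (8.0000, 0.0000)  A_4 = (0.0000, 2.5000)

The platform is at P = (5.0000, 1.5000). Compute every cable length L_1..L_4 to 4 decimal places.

(3.6401, 5.2202, 3.3541, 5.0990)

cable 1: Δx=-1.0000, Δy=3.5000; L_1 = √(Δx²+Δy²) = 3.6401
cable 2: Δx=-5.0000, Δy=-1.5000; L_2 = √(Δx²+Δy²) = 5.2202
cable 3: Δx=3.0000, Δy=-1.5000; L_3 = √(Δx²+Δy²) = 3.3541
cable 4: Δx=-5.0000, Δy=1.0000; L_4 = √(Δx²+Δy²) = 5.0990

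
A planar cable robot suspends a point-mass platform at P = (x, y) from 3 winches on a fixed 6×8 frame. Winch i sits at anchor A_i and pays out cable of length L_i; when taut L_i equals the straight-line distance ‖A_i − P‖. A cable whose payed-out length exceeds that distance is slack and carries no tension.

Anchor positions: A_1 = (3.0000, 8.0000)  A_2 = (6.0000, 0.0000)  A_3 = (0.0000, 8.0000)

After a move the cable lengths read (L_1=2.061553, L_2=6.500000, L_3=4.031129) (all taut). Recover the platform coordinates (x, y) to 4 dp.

(3.5000, 6.0000)

each cable: (A_i−P)·(A_i−P) = L_i²; let k_i = ‖A_i‖²−L_i²
k_1 = 9.0000+64.0000−4.2500 = 68.7500
row 1: -6.0000x + 16.0000y = 75.0000  (k_2=-6.2500)
row 2: 6.0000x + 0.0000y = 21.0000  (k_3=47.7500)
Cramer on rows 1–2 → x = 3.5000, y = 6.0000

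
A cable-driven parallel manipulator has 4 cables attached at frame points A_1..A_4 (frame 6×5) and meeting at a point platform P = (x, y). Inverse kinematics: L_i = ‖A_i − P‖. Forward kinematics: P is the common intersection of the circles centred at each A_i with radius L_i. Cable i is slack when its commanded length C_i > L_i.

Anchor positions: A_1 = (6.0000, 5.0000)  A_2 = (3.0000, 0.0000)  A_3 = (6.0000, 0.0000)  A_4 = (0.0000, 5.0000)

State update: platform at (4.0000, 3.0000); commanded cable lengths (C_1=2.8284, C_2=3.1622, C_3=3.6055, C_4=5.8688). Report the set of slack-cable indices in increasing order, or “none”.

cable 1: √((2.0000)²+(2.0000)²)=2.8284, C_1=2.8284: taut
cable 2: √((-1.0000)²+(-3.0000)²)=3.1623, C_2=3.1622: taut
cable 3: √((2.0000)²+(-3.0000)²)=3.6056, C_3=3.6055: taut
cable 4: √((-4.0000)²+(2.0000)²)=4.4721, C_4=5.8688: slack

4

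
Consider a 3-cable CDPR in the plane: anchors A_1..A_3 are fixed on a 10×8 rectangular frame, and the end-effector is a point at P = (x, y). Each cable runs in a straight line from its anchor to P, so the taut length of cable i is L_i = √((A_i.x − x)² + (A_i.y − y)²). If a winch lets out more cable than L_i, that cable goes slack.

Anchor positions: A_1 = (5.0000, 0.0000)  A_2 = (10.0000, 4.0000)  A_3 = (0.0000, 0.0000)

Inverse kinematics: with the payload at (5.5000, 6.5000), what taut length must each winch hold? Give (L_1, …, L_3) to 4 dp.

(6.5192, 5.1478, 8.5147)

L_1: Δ = A_1−P = (-0.5000, -6.5000) → ‖Δ‖ = √42.5000 = 6.5192
L_2: Δ = A_2−P = (4.5000, -2.5000) → ‖Δ‖ = √26.5000 = 5.1478
L_3: Δ = A_3−P = (-5.5000, -6.5000) → ‖Δ‖ = √72.5000 = 8.5147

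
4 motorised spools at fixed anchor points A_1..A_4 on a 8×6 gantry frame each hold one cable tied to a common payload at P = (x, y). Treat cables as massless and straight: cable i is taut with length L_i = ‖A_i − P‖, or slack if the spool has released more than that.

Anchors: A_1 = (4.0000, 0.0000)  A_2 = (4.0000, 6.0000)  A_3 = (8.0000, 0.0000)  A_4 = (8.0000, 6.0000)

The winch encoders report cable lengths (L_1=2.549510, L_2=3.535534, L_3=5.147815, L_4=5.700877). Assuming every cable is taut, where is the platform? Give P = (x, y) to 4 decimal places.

(3.5000, 2.5000)

expand ‖A_i−P‖²=L_i² and subtract eq 1 (c_i ≔ ‖A_i‖²−L_i²)
c_1 = 16.0000+0.0000−6.5000 = 9.5000
eq1−eq2 → [0.0000  -12.0000]·P = -30.0000
eq1−eq3 → [-8.0000  0.0000]·P = -28.0000
eq1−eq4 → [-8.0000  -12.0000]·P = -58.0000
2×2 solve → P = (3.5000, 2.5000)
check cable 4: ‖A_4−P‖² = 32.5000 ≈ L_4² = 32.5000 ✓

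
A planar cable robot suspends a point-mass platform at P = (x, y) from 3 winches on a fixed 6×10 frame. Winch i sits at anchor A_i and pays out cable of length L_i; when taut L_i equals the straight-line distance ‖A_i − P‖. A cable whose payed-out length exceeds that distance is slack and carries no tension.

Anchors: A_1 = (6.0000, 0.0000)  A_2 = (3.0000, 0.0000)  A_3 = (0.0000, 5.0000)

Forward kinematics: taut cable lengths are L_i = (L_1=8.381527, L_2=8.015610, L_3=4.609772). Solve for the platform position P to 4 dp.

(3.5000, 8.0000)

expand ‖A_i−P‖²=L_i² and subtract eq 1 (c_i ≔ ‖A_i‖²−L_i²)
c_1 = 36.0000+0.0000−70.2500 = -34.2500
eq1−eq2 → [6.0000  0.0000]·P = 21.0000
eq1−eq3 → [12.0000  -10.0000]·P = -38.0000
2×2 solve → P = (3.5000, 8.0000)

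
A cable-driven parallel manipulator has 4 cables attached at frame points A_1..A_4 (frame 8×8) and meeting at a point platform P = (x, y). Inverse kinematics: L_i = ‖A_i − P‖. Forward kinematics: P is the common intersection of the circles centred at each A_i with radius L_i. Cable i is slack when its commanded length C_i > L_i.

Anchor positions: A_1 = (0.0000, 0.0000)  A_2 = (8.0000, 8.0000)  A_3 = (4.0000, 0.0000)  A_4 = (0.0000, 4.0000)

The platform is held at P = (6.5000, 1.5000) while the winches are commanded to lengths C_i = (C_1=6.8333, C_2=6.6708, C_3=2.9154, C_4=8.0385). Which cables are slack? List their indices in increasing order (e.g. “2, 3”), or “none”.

i=1: geometric 6.6708 vs commanded 6.8333 ⇒ slack
i=2: geometric 6.6708 vs commanded 6.6708 ⇒ taut
i=3: geometric 2.9155 vs commanded 2.9154 ⇒ taut
i=4: geometric 6.9642 vs commanded 8.0385 ⇒ slack

1, 4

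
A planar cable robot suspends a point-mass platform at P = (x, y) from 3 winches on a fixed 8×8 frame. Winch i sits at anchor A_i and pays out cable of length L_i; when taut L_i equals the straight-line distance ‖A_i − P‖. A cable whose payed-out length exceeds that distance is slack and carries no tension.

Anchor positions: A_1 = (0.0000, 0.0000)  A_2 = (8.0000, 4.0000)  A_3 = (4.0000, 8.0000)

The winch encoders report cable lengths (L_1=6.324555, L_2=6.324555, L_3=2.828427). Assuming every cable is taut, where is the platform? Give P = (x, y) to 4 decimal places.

expand ‖A_i−P‖²=L_i² and subtract eq 1 (k_i ≔ ‖A_i‖²−L_i²)
k_1 = 0.0000+0.0000−40.0000 = -40.0000
eq1−eq2 → [-16.0000  -8.0000]·P = -80.0000
eq1−eq3 → [-8.0000  -16.0000]·P = -112.0000
2×2 solve → P = (2.0000, 6.0000)

(2.0000, 6.0000)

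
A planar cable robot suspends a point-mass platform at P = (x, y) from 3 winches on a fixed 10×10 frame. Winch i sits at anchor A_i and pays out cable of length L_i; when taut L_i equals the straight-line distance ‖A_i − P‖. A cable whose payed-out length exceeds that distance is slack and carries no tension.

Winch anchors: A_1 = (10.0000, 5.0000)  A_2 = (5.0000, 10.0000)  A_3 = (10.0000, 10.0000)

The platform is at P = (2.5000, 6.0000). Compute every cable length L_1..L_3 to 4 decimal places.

(7.5664, 4.7170, 8.5000)

cable 1: Δx=7.5000, Δy=-1.0000; L_1 = √(Δx²+Δy²) = 7.5664
cable 2: Δx=2.5000, Δy=4.0000; L_2 = √(Δx²+Δy²) = 4.7170
cable 3: Δx=7.5000, Δy=4.0000; L_3 = √(Δx²+Δy²) = 8.5000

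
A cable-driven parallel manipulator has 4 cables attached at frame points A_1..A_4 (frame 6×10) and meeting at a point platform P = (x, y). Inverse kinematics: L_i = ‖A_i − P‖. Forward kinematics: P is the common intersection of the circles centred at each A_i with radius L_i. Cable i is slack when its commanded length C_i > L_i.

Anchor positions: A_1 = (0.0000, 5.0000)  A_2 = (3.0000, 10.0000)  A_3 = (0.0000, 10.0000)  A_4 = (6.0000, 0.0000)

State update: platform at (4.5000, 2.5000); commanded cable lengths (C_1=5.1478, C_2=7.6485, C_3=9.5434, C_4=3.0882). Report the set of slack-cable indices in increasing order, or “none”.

cable 1: L_1 = ‖A_1−P‖ = 5.1478;  C_1 = 5.1478 → taut
cable 2: L_2 = ‖A_2−P‖ = 7.6485;  C_2 = 7.6485 → taut
cable 3: L_3 = ‖A_3−P‖ = 8.7464;  C_3 = 9.5434 → slack
cable 4: L_4 = ‖A_4−P‖ = 2.9155;  C_4 = 3.0882 → slack

3, 4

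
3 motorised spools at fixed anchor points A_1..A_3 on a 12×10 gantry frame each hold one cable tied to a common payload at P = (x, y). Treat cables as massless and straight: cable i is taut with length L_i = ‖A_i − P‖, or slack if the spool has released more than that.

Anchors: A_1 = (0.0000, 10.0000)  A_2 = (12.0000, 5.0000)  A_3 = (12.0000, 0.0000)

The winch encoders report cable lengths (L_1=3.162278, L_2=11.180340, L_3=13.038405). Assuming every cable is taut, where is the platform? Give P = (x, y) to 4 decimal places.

(1.0000, 7.0000)

each cable: (A_i−P)·(A_i−P) = L_i²; let q_i = ‖A_i‖²−L_i²
q_1 = 0.0000+100.0000−10.0000 = 90.0000
row 1: -24.0000x + 10.0000y = 46.0000  (q_2=44.0000)
row 2: -24.0000x + 20.0000y = 116.0000  (q_3=-26.0000)
Cramer on rows 1–2 → x = 1.0000, y = 7.0000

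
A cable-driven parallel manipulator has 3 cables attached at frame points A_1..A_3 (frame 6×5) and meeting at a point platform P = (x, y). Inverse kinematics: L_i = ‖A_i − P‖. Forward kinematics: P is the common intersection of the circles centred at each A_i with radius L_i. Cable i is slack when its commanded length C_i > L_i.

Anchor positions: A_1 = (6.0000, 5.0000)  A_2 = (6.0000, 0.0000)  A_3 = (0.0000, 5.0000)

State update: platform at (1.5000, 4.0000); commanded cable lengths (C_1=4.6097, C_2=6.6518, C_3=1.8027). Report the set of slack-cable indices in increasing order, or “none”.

2

cable 1: L_1 = ‖A_1−P‖ = 4.6098;  C_1 = 4.6097 → taut
cable 2: L_2 = ‖A_2−P‖ = 6.0208;  C_2 = 6.6518 → slack
cable 3: L_3 = ‖A_3−P‖ = 1.8028;  C_3 = 1.8027 → taut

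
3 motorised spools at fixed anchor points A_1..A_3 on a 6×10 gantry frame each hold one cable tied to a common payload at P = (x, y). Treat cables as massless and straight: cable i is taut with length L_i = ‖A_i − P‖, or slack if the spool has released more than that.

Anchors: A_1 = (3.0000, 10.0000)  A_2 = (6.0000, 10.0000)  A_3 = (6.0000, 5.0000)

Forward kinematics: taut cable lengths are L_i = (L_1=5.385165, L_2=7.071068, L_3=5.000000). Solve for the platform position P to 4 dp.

expand ‖A_i−P‖²=L_i² and subtract eq 1 (k_i ≔ ‖A_i‖²−L_i²)
k_1 = 9.0000+100.0000−29.0000 = 80.0000
eq1−eq2 → [-6.0000  0.0000]·P = -6.0000
eq1−eq3 → [-6.0000  10.0000]·P = 44.0000
2×2 solve → P = (1.0000, 5.0000)

(1.0000, 5.0000)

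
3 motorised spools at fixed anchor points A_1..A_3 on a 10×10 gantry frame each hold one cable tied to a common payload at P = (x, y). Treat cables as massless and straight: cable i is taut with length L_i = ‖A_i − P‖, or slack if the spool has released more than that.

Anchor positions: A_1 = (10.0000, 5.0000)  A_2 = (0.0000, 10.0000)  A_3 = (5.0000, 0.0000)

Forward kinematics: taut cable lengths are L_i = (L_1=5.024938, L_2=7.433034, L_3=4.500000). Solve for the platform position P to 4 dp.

(5.0000, 4.5000)

circle eqns → linear via eq_j − eq_1; set c_j = A_j·A_j − L_j²
c_1 = 100.0000+25.0000−25.2500 = 99.7500
20.0000·x − 10.0000·y = c_1−c_2 = 55.0000
10.0000·x + 10.0000·y = c_1−c_3 = 95.0000
solve first two rows → x=5.0000, y=4.5000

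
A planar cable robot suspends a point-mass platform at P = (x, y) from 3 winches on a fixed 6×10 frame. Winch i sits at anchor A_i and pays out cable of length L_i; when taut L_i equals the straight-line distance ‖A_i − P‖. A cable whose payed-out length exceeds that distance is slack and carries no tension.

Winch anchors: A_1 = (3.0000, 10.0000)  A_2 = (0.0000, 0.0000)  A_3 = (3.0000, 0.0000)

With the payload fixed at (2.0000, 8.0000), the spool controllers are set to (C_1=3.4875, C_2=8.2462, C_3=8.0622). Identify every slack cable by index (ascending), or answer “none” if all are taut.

1

cable 1: L_1 = ‖A_1−P‖ = 2.2361;  C_1 = 3.4875 → slack
cable 2: L_2 = ‖A_2−P‖ = 8.2462;  C_2 = 8.2462 → taut
cable 3: L_3 = ‖A_3−P‖ = 8.0623;  C_3 = 8.0622 → taut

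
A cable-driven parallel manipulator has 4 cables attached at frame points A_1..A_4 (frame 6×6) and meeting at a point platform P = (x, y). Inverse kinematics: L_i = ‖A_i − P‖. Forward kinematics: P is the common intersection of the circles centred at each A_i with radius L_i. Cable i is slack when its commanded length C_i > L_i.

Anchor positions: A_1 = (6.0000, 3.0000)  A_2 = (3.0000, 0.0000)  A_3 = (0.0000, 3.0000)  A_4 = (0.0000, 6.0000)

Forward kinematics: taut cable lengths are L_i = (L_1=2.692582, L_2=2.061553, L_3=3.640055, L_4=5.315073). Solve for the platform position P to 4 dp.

each cable: (A_i−P)·(A_i−P) = L_i²; let q_i = ‖A_i‖²−L_i²
q_1 = 36.0000+9.0000−7.2500 = 37.7500
row 1: 6.0000x + 6.0000y = 33.0000  (q_2=4.7500)
row 2: 12.0000x + 0.0000y = 42.0000  (q_3=-4.2500)
row 3: 12.0000x − 6.0000y = 30.0000  (q_4=7.7500)
Cramer on rows 1–2 → x = 3.5000, y = 2.0000
check cable 4: ‖A_4−P‖² = 28.2500 ≈ L_4² = 28.2500 ✓

(3.5000, 2.0000)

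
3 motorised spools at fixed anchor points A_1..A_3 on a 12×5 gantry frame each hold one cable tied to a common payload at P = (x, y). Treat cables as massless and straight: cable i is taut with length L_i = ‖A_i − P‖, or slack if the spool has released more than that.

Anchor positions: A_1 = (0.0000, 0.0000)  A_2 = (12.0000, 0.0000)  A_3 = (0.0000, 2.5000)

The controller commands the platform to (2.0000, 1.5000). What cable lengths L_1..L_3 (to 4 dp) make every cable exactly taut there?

(2.5000, 10.1119, 2.2361)

L_1: Δ = A_1−P = (-2.0000, -1.5000) → ‖Δ‖ = √6.2500 = 2.5000
L_2: Δ = A_2−P = (10.0000, -1.5000) → ‖Δ‖ = √102.2500 = 10.1119
L_3: Δ = A_3−P = (-2.0000, 1.0000) → ‖Δ‖ = √5.0000 = 2.2361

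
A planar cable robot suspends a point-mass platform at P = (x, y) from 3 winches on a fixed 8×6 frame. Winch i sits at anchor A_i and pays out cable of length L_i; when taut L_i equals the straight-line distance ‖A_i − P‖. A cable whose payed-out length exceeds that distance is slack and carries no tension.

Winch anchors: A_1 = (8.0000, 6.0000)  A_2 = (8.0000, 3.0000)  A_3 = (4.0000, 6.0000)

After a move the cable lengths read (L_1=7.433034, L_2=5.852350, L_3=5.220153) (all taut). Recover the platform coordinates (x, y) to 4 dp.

(2.5000, 1.0000)

circle eqns → linear via eq_j − eq_1; set k_j = A_j·A_j − L_j²
k_1 = 64.0000+36.0000−55.2500 = 44.7500
0.0000·x + 6.0000·y = k_1−k_2 = 6.0000
8.0000·x + 0.0000·y = k_1−k_3 = 20.0000
solve first two rows → x=2.5000, y=1.0000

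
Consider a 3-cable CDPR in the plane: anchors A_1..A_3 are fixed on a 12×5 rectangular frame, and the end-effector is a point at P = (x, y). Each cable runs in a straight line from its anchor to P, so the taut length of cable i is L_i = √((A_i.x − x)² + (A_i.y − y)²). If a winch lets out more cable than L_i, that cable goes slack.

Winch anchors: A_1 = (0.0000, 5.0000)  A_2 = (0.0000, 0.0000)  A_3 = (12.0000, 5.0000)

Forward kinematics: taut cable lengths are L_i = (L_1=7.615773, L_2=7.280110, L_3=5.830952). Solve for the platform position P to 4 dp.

circle eqns → linear via eq_j − eq_1; set c_j = A_j·A_j − L_j²
c_1 = 0.0000+25.0000−58.0000 = -33.0000
0.0000·x + 10.0000·y = c_1−c_2 = 20.0000
-24.0000·x + 0.0000·y = c_1−c_3 = -168.0000
solve first two rows → x=7.0000, y=2.0000

(7.0000, 2.0000)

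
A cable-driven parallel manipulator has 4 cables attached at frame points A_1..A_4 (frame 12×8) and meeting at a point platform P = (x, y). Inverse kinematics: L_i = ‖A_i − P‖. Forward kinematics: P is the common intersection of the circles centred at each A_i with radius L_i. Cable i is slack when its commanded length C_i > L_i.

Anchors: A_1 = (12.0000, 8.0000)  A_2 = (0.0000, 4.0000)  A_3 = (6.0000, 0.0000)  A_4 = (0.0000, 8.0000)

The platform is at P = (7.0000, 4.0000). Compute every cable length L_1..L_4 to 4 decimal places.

cable 1: Δx=5.0000, Δy=4.0000; L_1 = √(Δx²+Δy²) = 6.4031
cable 2: Δx=-7.0000, Δy=0.0000; L_2 = √(Δx²+Δy²) = 7.0000
cable 3: Δx=-1.0000, Δy=-4.0000; L_3 = √(Δx²+Δy²) = 4.1231
cable 4: Δx=-7.0000, Δy=4.0000; L_4 = √(Δx²+Δy²) = 8.0623

(6.4031, 7.0000, 4.1231, 8.0623)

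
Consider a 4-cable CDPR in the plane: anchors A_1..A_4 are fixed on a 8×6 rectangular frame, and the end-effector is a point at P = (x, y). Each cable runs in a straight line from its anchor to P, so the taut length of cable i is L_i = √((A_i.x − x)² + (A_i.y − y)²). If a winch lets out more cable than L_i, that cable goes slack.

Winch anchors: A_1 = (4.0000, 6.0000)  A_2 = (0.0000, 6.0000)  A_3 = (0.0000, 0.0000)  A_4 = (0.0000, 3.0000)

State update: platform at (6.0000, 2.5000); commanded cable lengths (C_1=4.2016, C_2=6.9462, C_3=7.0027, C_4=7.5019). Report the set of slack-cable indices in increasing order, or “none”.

i=1: geometric 4.0311 vs commanded 4.2016 ⇒ slack
i=2: geometric 6.9462 vs commanded 6.9462 ⇒ taut
i=3: geometric 6.5000 vs commanded 7.0027 ⇒ slack
i=4: geometric 6.0208 vs commanded 7.5019 ⇒ slack

1, 3, 4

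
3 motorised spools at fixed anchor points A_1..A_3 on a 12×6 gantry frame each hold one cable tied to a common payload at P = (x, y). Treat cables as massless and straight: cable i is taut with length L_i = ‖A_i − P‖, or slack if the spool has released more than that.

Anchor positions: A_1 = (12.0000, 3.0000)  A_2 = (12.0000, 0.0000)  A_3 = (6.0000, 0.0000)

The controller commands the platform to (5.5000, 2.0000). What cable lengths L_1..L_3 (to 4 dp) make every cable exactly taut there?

L_1: Δ = A_1−P = (6.5000, 1.0000) → ‖Δ‖ = √43.2500 = 6.5765
L_2: Δ = A_2−P = (6.5000, -2.0000) → ‖Δ‖ = √46.2500 = 6.8007
L_3: Δ = A_3−P = (0.5000, -2.0000) → ‖Δ‖ = √4.2500 = 2.0616

(6.5765, 6.8007, 2.0616)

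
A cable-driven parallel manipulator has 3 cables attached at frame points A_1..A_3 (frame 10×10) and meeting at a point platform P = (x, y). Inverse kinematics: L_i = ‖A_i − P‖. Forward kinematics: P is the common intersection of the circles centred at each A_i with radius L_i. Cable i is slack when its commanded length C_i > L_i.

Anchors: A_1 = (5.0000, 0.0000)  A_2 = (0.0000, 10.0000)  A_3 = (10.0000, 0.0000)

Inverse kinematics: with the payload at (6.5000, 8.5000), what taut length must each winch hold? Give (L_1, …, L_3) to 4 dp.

L_1 = √((5.0000−6.5000)² + (0.0000−8.5000)²) = 8.6313
L_2 = √((0.0000−6.5000)² + (10.0000−8.5000)²) = 6.6708
L_3 = √((10.0000−6.5000)² + (0.0000−8.5000)²) = 9.1924

(8.6313, 6.6708, 9.1924)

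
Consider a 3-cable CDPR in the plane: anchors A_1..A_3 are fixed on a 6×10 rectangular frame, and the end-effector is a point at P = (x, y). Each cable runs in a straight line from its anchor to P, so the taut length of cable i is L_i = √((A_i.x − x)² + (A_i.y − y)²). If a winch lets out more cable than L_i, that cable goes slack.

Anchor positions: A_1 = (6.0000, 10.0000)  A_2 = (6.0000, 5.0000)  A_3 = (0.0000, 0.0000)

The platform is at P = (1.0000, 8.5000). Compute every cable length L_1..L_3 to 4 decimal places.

(5.2202, 6.1033, 8.5586)

L_1 = √((6.0000−1.0000)² + (10.0000−8.5000)²) = 5.2202
L_2 = √((6.0000−1.0000)² + (5.0000−8.5000)²) = 6.1033
L_3 = √((0.0000−1.0000)² + (0.0000−8.5000)²) = 8.5586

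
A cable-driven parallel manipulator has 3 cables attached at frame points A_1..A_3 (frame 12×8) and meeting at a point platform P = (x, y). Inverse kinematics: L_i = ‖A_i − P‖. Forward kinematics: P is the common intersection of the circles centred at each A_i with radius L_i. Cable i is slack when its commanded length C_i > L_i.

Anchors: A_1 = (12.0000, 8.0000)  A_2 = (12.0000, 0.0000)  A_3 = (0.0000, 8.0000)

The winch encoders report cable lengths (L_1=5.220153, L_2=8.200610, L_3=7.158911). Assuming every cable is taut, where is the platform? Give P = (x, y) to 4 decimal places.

(7.0000, 6.5000)

each cable: (A_i−P)·(A_i−P) = L_i²; let k_i = ‖A_i‖²−L_i²
k_1 = 144.0000+64.0000−27.2500 = 180.7500
row 1: 0.0000x + 16.0000y = 104.0000  (k_2=76.7500)
row 2: 24.0000x + 0.0000y = 168.0000  (k_3=12.7500)
Cramer on rows 1–2 → x = 7.0000, y = 6.5000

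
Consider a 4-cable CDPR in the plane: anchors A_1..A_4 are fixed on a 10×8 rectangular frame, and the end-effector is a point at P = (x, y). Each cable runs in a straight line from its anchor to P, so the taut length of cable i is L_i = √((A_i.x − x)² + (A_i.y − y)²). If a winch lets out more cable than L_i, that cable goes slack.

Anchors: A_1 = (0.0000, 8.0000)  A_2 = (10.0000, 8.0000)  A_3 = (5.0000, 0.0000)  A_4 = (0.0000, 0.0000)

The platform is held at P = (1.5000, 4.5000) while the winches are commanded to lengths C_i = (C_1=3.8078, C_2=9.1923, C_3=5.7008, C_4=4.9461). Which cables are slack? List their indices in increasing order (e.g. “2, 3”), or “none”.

4

cable 1: √((-1.5000)²+(3.5000)²)=3.8079, C_1=3.8078: taut
cable 2: √((8.5000)²+(3.5000)²)=9.1924, C_2=9.1923: taut
cable 3: √((3.5000)²+(-4.5000)²)=5.7009, C_3=5.7008: taut
cable 4: √((-1.5000)²+(-4.5000)²)=4.7434, C_4=4.9461: slack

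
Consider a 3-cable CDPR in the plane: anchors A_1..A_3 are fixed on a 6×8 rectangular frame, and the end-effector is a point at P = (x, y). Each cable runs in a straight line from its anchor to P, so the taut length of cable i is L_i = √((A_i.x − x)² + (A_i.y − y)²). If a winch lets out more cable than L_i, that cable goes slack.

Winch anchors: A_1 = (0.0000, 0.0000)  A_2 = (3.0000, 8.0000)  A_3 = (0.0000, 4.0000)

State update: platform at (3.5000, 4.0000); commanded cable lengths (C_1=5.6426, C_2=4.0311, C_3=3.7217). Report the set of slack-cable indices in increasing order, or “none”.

cable 1: L_1 = ‖A_1−P‖ = 5.3151;  C_1 = 5.6426 → slack
cable 2: L_2 = ‖A_2−P‖ = 4.0311;  C_2 = 4.0311 → taut
cable 3: L_3 = ‖A_3−P‖ = 3.5000;  C_3 = 3.7217 → slack

1, 3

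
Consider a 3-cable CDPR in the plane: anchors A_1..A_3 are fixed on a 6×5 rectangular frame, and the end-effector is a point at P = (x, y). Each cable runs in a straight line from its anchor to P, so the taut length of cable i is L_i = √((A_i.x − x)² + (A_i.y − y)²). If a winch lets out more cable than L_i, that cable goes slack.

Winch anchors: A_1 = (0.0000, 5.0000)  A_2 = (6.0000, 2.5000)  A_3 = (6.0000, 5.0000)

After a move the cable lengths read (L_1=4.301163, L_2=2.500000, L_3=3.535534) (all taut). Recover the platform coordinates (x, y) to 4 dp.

(3.5000, 2.5000)

each cable: (A_i−P)·(A_i−P) = L_i²; let q_i = ‖A_i‖²−L_i²
q_1 = 0.0000+25.0000−18.5000 = 6.5000
row 1: -12.0000x + 5.0000y = -29.5000  (q_2=36.0000)
row 2: -12.0000x + 0.0000y = -42.0000  (q_3=48.5000)
Cramer on rows 1–2 → x = 3.5000, y = 2.5000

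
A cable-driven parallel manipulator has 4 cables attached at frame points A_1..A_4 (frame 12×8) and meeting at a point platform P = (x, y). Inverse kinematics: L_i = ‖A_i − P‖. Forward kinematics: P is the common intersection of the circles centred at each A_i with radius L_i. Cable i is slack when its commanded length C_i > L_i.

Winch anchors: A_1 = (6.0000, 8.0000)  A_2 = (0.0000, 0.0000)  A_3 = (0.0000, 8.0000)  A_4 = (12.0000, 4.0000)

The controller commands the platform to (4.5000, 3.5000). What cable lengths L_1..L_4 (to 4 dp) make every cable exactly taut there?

L_1: Δ = A_1−P = (1.5000, 4.5000) → ‖Δ‖ = √22.5000 = 4.7434
L_2: Δ = A_2−P = (-4.5000, -3.5000) → ‖Δ‖ = √32.5000 = 5.7009
L_3: Δ = A_3−P = (-4.5000, 4.5000) → ‖Δ‖ = √40.5000 = 6.3640
L_4: Δ = A_4−P = (7.5000, 0.5000) → ‖Δ‖ = √56.5000 = 7.5166

(4.7434, 5.7009, 6.3640, 7.5166)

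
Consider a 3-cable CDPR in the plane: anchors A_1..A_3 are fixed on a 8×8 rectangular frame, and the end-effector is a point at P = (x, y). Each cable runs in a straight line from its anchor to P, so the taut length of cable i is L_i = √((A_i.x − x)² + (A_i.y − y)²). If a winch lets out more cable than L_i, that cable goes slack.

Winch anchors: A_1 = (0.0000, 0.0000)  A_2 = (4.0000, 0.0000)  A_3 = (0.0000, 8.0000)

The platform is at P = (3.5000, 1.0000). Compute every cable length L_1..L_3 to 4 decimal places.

(3.6401, 1.1180, 7.8262)

L_1: Δ = A_1−P = (-3.5000, -1.0000) → ‖Δ‖ = √13.2500 = 3.6401
L_2: Δ = A_2−P = (0.5000, -1.0000) → ‖Δ‖ = √1.2500 = 1.1180
L_3: Δ = A_3−P = (-3.5000, 7.0000) → ‖Δ‖ = √61.2500 = 7.8262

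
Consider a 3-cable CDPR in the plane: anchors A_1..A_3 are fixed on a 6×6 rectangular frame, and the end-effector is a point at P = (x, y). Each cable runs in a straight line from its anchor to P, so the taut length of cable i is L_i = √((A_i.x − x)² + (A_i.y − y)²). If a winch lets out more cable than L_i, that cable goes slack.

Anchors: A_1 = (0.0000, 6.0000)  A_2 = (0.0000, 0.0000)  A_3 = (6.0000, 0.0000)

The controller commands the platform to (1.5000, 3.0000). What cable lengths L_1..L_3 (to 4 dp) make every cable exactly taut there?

cable 1: Δx=-1.5000, Δy=3.0000; L_1 = √(Δx²+Δy²) = 3.3541
cable 2: Δx=-1.5000, Δy=-3.0000; L_2 = √(Δx²+Δy²) = 3.3541
cable 3: Δx=4.5000, Δy=-3.0000; L_3 = √(Δx²+Δy²) = 5.4083

(3.3541, 3.3541, 5.4083)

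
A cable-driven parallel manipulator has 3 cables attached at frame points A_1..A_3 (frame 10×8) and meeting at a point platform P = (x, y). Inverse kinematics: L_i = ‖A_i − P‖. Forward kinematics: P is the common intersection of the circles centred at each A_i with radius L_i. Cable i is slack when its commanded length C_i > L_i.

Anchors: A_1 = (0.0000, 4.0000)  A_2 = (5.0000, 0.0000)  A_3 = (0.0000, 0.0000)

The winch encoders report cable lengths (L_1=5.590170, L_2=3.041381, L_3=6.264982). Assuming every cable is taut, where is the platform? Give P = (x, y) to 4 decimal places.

(5.5000, 3.0000)

each cable: (A_i−P)·(A_i−P) = L_i²; let c_i = ‖A_i‖²−L_i²
c_1 = 0.0000+16.0000−31.2500 = -15.2500
row 1: -10.0000x + 8.0000y = -31.0000  (c_2=15.7500)
row 2: 0.0000x + 8.0000y = 24.0000  (c_3=-39.2500)
Cramer on rows 1–2 → x = 5.5000, y = 3.0000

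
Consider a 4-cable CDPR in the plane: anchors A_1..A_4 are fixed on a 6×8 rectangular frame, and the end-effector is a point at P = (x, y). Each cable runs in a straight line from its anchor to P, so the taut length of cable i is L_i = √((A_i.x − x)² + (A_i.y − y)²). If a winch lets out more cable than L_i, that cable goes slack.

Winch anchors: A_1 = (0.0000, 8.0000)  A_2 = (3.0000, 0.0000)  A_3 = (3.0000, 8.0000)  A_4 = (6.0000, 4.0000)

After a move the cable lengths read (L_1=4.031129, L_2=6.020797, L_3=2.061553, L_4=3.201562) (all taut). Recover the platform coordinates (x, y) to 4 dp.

(3.5000, 6.0000)

each cable: (A_i−P)·(A_i−P) = L_i²; let c_i = ‖A_i‖²−L_i²
c_1 = 0.0000+64.0000−16.2500 = 47.7500
row 1: -6.0000x + 16.0000y = 75.0000  (c_2=-27.2500)
row 2: -6.0000x + 0.0000y = -21.0000  (c_3=68.7500)
row 3: -12.0000x + 8.0000y = 6.0000  (c_4=41.7500)
Cramer on rows 1–2 → x = 3.5000, y = 6.0000
check cable 4: ‖A_4−P‖² = 10.2500 ≈ L_4² = 10.2500 ✓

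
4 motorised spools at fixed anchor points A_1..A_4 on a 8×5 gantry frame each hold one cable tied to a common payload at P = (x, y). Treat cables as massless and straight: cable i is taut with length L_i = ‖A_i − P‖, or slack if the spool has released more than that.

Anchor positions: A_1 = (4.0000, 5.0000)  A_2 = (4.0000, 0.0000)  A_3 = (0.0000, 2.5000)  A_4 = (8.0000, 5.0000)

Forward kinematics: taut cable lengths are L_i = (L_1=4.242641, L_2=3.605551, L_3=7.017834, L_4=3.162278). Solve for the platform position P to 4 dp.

(7.0000, 2.0000)

circle eqns → linear via eq_j − eq_1; set q_j = A_j·A_j − L_j²
q_1 = 16.0000+25.0000−18.0000 = 23.0000
0.0000·x + 10.0000·y = q_1−q_2 = 20.0000
8.0000·x + 5.0000·y = q_1−q_3 = 66.0000
-8.0000·x + 0.0000·y = q_1−q_4 = -56.0000
solve first two rows → x=7.0000, y=2.0000
check cable 4: ‖A_4−P‖² = 10.0000 ≈ L_4² = 10.0000 ✓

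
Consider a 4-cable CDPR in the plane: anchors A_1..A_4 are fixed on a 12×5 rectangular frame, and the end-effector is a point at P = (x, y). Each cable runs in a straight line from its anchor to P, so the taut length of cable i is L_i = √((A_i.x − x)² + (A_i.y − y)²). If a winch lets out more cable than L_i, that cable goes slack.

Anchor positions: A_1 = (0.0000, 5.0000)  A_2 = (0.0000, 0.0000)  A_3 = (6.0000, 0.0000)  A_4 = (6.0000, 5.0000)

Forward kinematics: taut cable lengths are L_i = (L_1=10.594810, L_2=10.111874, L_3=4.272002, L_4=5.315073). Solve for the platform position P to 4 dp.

(10.0000, 1.5000)

each cable: (A_i−P)·(A_i−P) = L_i²; let q_i = ‖A_i‖²−L_i²
q_1 = 0.0000+25.0000−112.2500 = -87.2500
row 1: 0.0000x + 10.0000y = 15.0000  (q_2=-102.2500)
row 2: -12.0000x + 10.0000y = -105.0000  (q_3=17.7500)
row 3: -12.0000x + 0.0000y = -120.0000  (q_4=32.7500)
Cramer on rows 1–2 → x = 10.0000, y = 1.5000
check cable 4: ‖A_4−P‖² = 28.2500 ≈ L_4² = 28.2500 ✓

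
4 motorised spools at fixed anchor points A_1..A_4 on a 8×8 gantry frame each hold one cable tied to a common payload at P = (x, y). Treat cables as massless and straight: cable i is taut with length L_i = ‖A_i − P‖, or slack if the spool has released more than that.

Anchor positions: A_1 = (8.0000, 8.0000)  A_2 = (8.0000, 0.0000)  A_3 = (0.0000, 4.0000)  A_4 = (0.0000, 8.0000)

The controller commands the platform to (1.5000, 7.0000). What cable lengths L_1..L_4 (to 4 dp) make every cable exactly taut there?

(6.5765, 9.5525, 3.3541, 1.8028)

L_1: Δ = A_1−P = (6.5000, 1.0000) → ‖Δ‖ = √43.2500 = 6.5765
L_2: Δ = A_2−P = (6.5000, -7.0000) → ‖Δ‖ = √91.2500 = 9.5525
L_3: Δ = A_3−P = (-1.5000, -3.0000) → ‖Δ‖ = √11.2500 = 3.3541
L_4: Δ = A_4−P = (-1.5000, 1.0000) → ‖Δ‖ = √3.2500 = 1.8028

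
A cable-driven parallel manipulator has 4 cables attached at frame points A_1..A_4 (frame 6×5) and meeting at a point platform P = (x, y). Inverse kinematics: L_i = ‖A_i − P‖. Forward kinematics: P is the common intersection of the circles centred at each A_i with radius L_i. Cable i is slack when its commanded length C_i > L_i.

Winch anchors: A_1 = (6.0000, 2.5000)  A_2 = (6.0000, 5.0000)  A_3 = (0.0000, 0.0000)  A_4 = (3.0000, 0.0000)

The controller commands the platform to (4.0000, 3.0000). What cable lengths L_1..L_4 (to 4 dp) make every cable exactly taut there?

(2.0616, 2.8284, 5.0000, 3.1623)

L_1 = √((6.0000−4.0000)² + (2.5000−3.0000)²) = 2.0616
L_2 = √((6.0000−4.0000)² + (5.0000−3.0000)²) = 2.8284
L_3 = √((0.0000−4.0000)² + (0.0000−3.0000)²) = 5.0000
L_4 = √((3.0000−4.0000)² + (0.0000−3.0000)²) = 3.1623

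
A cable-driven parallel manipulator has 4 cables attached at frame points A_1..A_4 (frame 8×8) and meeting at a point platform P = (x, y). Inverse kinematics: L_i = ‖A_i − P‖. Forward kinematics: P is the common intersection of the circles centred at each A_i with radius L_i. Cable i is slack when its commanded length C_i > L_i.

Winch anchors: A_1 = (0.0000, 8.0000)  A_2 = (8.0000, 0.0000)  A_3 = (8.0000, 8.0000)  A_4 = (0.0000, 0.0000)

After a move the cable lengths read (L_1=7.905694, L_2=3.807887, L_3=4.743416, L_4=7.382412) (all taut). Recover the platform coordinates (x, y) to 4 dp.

(6.5000, 3.5000)

circle eqns → linear via eq_j − eq_1; set q_j = A_j·A_j − L_j²
q_1 = 0.0000+64.0000−62.5000 = 1.5000
-16.0000·x + 16.0000·y = q_1−q_2 = -48.0000
-16.0000·x + 0.0000·y = q_1−q_3 = -104.0000
0.0000·x + 16.0000·y = q_1−q_4 = 56.0000
solve first two rows → x=6.5000, y=3.5000
check cable 4: ‖A_4−P‖² = 54.5000 ≈ L_4² = 54.5000 ✓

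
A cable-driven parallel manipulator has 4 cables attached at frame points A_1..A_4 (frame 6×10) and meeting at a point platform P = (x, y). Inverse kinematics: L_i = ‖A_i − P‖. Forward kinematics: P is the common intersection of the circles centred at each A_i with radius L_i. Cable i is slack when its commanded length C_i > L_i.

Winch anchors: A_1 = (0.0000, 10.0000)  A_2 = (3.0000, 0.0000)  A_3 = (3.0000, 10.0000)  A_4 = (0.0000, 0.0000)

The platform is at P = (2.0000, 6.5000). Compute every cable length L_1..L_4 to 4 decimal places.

(4.0311, 6.5765, 3.6401, 6.8007)

L_1 = √((0.0000−2.0000)² + (10.0000−6.5000)²) = 4.0311
L_2 = √((3.0000−2.0000)² + (0.0000−6.5000)²) = 6.5765
L_3 = √((3.0000−2.0000)² + (10.0000−6.5000)²) = 3.6401
L_4 = √((0.0000−2.0000)² + (0.0000−6.5000)²) = 6.8007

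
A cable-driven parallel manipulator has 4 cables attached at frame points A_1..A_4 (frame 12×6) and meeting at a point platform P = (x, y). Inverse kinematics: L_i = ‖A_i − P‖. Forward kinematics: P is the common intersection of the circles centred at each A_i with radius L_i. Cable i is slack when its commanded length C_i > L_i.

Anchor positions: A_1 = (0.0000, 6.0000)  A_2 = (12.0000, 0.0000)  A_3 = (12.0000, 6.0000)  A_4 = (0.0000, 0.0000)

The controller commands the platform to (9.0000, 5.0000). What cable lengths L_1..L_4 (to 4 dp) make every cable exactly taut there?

(9.0554, 5.8310, 3.1623, 10.2956)

L_1: Δ = A_1−P = (-9.0000, 1.0000) → ‖Δ‖ = √82.0000 = 9.0554
L_2: Δ = A_2−P = (3.0000, -5.0000) → ‖Δ‖ = √34.0000 = 5.8310
L_3: Δ = A_3−P = (3.0000, 1.0000) → ‖Δ‖ = √10.0000 = 3.1623
L_4: Δ = A_4−P = (-9.0000, -5.0000) → ‖Δ‖ = √106.0000 = 10.2956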